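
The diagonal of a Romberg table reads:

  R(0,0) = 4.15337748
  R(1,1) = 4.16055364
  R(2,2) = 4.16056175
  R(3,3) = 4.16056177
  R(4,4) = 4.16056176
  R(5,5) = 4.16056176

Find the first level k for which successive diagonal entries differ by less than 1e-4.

k = 2

|R(1,1) − R(0,0)| = 0.00717616 ≥ 1e-4
|R(2,2) − R(1,1)| = 0.00000811 < 1e-4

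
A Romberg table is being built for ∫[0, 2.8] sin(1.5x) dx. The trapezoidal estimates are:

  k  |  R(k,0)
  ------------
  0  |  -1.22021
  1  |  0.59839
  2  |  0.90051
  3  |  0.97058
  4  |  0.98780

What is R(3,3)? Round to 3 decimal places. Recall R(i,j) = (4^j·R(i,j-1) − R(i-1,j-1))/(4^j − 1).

0.994

Richardson extrapolation on the trapezoidal column (denominator 4−1=3):
R(1,1) = 0.59839 + (0.59839 − (-1.22021))/3 = 1.20459
R(2,1) = 0.90051 + (0.90051 − 0.59839)/3 = 1.00122
R(3,1) = (4·0.97058 − 0.90051) / 3 = 0.99394
R(2,2) = (16·1.00122 − 1.20459) / 15 = 0.98766
R(3,2) = 0.99394 + (0.99394 − 1.00122)/15 = 0.99345
R(3,3) = (64·0.99345 − 0.98766) / 63 = 0.99354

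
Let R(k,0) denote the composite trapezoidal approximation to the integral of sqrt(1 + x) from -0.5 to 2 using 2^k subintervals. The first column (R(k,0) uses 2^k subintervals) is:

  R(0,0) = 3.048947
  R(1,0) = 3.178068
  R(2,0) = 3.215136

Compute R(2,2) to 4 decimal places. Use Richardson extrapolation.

3.2279

R(1,1) = 3.178068 + (3.178068 − 3.048947)/3 = 3.221108
R(2,1) = (4·3.215136 − 3.178068) / 3 = 3.227492
R(2,2) = (16·3.227492 − 3.221108) / 15 = 3.227918
(Column j=1 coincides with Simpson's rule on the same nodes.)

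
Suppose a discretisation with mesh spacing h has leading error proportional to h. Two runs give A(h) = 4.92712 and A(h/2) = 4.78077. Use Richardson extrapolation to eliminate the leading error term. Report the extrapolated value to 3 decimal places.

Extrapolated value = (2·A(h/2) − A(h)) / (2 − 1)
= (2·4.78077 − 4.92712) / 1
= 4.63442 / 1 = 4.63442

4.634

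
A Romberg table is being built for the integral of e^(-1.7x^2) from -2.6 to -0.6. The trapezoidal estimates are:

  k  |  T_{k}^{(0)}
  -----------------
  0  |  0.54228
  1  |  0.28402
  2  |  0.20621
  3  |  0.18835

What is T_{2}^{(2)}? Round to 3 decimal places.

Richardson extrapolation on the trapezoidal column (denominator 4−1=3):
T_{1}^{(1)} = (4·0.28402 − 0.54228) / 3 = 0.19793
T_{2}^{(1)} = (4·0.20621 − 0.28402) / 3 = 0.18027
T_{2}^{(2)} = (16·0.18027 − 0.19793) / 15 = 0.17909

0.179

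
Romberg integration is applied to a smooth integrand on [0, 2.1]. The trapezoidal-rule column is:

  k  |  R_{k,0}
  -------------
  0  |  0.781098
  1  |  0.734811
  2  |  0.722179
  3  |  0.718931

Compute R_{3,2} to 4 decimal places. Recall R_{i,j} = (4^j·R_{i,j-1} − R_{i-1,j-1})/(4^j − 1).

0.7178

R_{2,1} = (4·0.722179 − 0.734811) / 3 = 0.717968
R_{3,1} = 0.718931 + (0.718931 − 0.722179)/3 = 0.717848
R_{3,2} = (16·0.717848 − 0.717968) / 15 = 0.717840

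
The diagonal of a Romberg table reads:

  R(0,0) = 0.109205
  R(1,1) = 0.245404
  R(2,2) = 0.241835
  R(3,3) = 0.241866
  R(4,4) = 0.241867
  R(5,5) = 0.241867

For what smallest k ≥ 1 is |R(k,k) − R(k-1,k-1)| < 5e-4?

k = 3

|R(1,1) − R(0,0)| = 0.136199 ≥ 5e-4
|R(2,2) − R(1,1)| = 0.003569 ≥ 5e-4
|R(3,3) − R(2,2)| = 0.000031 < 5e-4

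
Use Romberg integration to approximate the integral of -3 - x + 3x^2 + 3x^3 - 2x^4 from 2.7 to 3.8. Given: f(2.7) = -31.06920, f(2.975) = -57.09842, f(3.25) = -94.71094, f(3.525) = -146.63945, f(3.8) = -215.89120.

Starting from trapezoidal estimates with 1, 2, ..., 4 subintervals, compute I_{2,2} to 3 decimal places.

-114.704

I_{0,0} (trapezoid, 1 panel, h=1.1000): -135.82822
I_{1,0} (trapezoid, 2 panels, h=0.5500): -120.00513
I_{2,0} (trapezoid, 4 panels, h=0.2750): -116.03048
I_{1,1} = -120.00513 + (-120.00513 − (-135.82822))/3 = -114.73077
I_{2,1} = -116.03048 + (-116.03048 − (-120.00513))/3 = -114.70560
I_{2,2} = -114.70560 + (-114.70560 − (-114.73077))/15 = -114.70392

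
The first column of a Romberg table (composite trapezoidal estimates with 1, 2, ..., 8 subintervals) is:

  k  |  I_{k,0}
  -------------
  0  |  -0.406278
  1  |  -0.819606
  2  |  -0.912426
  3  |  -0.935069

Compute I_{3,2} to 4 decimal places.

I_{2,1} = -0.912426 + (-0.912426 − (-0.819606))/3 = -0.943366
I_{3,1} = (4·(-0.935069) − (-0.912426)) / 3 = -0.942617
I_{3,2} = -0.942617 + (-0.942617 − (-0.943366))/15 = -0.942567

-0.9426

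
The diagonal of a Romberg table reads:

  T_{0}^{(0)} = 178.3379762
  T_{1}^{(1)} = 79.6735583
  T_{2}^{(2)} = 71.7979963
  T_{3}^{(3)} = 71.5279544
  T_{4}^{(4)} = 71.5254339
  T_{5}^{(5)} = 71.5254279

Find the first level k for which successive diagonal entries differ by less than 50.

k = 2

|T_{1}^{(1)} − T_{0}^{(0)}| = 98.6644179 ≥ 50
|T_{2}^{(2)} − T_{1}^{(1)}| = 7.8755620 < 50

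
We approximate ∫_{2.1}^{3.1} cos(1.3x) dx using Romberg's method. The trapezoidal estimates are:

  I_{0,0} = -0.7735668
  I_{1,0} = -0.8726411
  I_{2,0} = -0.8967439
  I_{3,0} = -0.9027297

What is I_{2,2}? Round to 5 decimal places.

-0.90472

I_{1,1} = (4·(-0.8726411) − (-0.7735668)) / 3 = -0.9056659
I_{2,1} = (4·(-0.8967439) − (-0.8726411)) / 3 = -0.9047782
I_{2,2} = (16·(-0.9047782) − (-0.9056659)) / 15 = -0.9047190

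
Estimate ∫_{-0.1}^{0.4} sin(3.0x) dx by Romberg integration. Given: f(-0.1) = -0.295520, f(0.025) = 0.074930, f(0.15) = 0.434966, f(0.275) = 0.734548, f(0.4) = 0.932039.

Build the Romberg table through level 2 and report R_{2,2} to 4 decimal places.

0.1977

R_{0,0} (trapezoid, 1 panel, h=0.5000): 0.159130
R_{1,0} (trapezoid, 2 panels, h=0.2500): 0.188306
R_{2,0} (trapezoid, 4 panels, h=0.1250): 0.195338
R_{1,1} = 0.188306 + (0.188306 − 0.159130)/3 = 0.198031
R_{2,1} = 0.195338 + (0.195338 − 0.188306)/3 = 0.197682
R_{2,2} = 0.197682 + (0.197682 − 0.198031)/15 = 0.197659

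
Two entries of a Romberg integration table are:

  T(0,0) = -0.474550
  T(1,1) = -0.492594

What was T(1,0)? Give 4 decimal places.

-0.4881

From T(1,1) = (4·T(1,0) − T(0,0))/3, solve for T(1,0):
4·T(1,0) = 3·(-0.492594) + (-0.474550) = -1.952332
T(1,0) = -0.488083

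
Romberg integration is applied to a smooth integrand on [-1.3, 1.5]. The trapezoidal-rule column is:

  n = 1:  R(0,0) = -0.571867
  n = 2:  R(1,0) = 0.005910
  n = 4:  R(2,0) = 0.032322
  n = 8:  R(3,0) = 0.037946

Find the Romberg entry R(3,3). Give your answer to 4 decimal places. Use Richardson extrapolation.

Richardson extrapolation on the trapezoidal column (denominator 4−1=3):
R(1,1) = (4·0.005910 − (-0.571867)) / 3 = 0.198502
R(2,1) = 0.032322 + (0.032322 − 0.005910)/3 = 0.041126
R(3,1) = (4·0.037946 − 0.032322) / 3 = 0.039821
R(2,2) = (16·0.041126 − 0.198502) / 15 = 0.030634
R(3,2) = 0.039821 + (0.039821 − 0.041126)/15 = 0.039734
R(3,3) = (64·0.039734 − 0.030634) / 63 = 0.039878

0.0399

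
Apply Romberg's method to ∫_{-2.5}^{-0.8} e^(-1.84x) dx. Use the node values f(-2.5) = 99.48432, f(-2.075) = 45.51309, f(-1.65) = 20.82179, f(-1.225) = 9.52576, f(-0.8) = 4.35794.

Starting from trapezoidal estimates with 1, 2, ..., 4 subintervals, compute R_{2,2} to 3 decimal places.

R_{0,0} (trapezoid, 1 panel, h=1.7000): 88.26592
R_{1,0} (trapezoid, 2 panels, h=0.8500): 61.83148
R_{2,0} (trapezoid, 4 panels, h=0.4250): 54.30725
R_{1,1} = 61.83148 + (61.83148 − 88.26592)/3 = 53.02000
R_{2,1} = 54.30725 + (54.30725 − 61.83148)/3 = 51.79917
R_{2,2} = 51.79917 + (51.79917 − 53.02000)/15 = 51.71778

51.718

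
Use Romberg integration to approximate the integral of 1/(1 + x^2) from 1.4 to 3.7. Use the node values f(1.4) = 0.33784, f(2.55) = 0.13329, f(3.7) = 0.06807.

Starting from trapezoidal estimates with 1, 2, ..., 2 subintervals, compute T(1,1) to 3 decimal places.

T(0,0) (trapezoid, 1 panel, h=2.3000): 0.46680
T(1,0) (trapezoid, 2 panels, h=1.1500): 0.38668
T(1,1) = 0.38668 + (0.38668 − 0.46680)/3 = 0.35997

0.360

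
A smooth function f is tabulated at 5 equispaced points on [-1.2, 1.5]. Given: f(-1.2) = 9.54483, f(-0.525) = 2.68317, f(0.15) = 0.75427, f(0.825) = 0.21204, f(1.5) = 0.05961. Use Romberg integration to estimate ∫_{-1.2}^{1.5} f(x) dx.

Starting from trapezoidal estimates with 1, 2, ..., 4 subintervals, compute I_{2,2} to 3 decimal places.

I_{0,0} (trapezoid, 1 panel, h=2.7000): 12.96599
I_{1,0} (trapezoid, 2 panels, h=1.3500): 7.50126
I_{2,0} (trapezoid, 4 panels, h=0.6750): 5.70490
I_{1,1} = 7.50126 + (7.50126 − 12.96599)/3 = 5.67968
I_{2,1} = 5.70490 + (5.70490 − 7.50126)/3 = 5.10611
I_{2,2} = 5.10611 + (5.10611 − 5.67968)/15 = 5.06787

5.068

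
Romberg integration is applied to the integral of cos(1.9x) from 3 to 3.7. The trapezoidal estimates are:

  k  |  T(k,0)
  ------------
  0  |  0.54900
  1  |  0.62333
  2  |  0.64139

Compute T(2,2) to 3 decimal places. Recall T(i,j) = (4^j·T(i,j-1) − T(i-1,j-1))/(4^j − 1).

0.647

Richardson extrapolation on the trapezoidal column (denominator 4−1=3):
T(1,1) = 0.62333 + (0.62333 − 0.54900)/3 = 0.64811
T(2,1) = 0.64139 + (0.64139 − 0.62333)/3 = 0.64741
T(2,2) = (16·0.64741 − 0.64811) / 15 = 0.64736
(Column j=1 coincides with Simpson's rule on the same nodes.)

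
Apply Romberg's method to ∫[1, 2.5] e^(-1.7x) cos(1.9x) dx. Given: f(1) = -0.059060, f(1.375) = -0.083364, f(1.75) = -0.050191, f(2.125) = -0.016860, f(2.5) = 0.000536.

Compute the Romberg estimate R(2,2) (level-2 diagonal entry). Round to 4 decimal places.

-0.0703

R(0,0) (trapezoid, 1 panel, h=1.5000): -0.043893
R(1,0) (trapezoid, 2 panels, h=0.7500): -0.059590
R(2,0) (trapezoid, 4 panels, h=0.3750): -0.067379
R(1,1) = -0.059590 + (-0.059590 − (-0.043893))/3 = -0.064822
R(2,1) = -0.067379 + (-0.067379 − (-0.059590))/3 = -0.069975
R(2,2) = -0.069975 + (-0.069975 − (-0.064822))/15 = -0.070319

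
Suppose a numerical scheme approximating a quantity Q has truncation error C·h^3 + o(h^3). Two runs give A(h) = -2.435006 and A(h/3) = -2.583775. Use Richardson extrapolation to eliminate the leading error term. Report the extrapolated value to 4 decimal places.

Extrapolated value = (27·A(h/3) − A(h)) / (27 − 1)
= (27·(-2.583775) − (-2.435006)) / 26
= -67.326919 / 26 = -2.589497

-2.5895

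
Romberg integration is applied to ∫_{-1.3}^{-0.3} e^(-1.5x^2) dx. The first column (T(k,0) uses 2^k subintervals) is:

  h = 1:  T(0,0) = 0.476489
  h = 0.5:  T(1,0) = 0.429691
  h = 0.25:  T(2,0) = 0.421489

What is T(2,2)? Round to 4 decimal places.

0.4191

Richardson extrapolation on the trapezoidal column (denominator 4−1=3):
T(1,1) = 0.429691 + (0.429691 − 0.476489)/3 = 0.414092
T(2,1) = 0.421489 + (0.421489 − 0.429691)/3 = 0.418755
T(2,2) = (16·0.418755 − 0.414092) / 15 = 0.419066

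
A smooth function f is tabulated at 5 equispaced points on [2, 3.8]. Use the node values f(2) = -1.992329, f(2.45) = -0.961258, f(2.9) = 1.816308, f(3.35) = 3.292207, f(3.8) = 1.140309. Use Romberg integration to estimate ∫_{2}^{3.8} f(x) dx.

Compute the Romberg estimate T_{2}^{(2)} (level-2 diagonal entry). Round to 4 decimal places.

1.8084

T_{0}^{(0)} (trapezoid, 1 panel, h=1.8000): -0.766818
T_{1}^{(0)} (trapezoid, 2 panels, h=0.9000): 1.251268
T_{2}^{(0)} (trapezoid, 4 panels, h=0.4500): 1.674561
T_{1}^{(1)} = 1.251268 + (1.251268 − (-0.766818))/3 = 1.923963
T_{2}^{(1)} = 1.674561 + (1.674561 − 1.251268)/3 = 1.815659
T_{2}^{(2)} = 1.815659 + (1.815659 − 1.923963)/15 = 1.808439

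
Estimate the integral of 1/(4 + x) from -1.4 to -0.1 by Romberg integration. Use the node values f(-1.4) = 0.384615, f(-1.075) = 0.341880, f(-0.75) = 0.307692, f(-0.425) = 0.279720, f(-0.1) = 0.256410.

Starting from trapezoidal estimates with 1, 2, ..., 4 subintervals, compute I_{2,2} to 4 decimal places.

0.4055

I_{0,0} (trapezoid, 1 panel, h=1.3000): 0.416666
I_{1,0} (trapezoid, 2 panels, h=0.6500): 0.408333
I_{2,0} (trapezoid, 4 panels, h=0.3250): 0.406186
I_{1,1} = 0.408333 + (0.408333 − 0.416666)/3 = 0.405555
I_{2,1} = 0.406186 + (0.406186 − 0.408333)/3 = 0.405470
I_{2,2} = 0.405470 + (0.405470 − 0.405555)/15 = 0.405464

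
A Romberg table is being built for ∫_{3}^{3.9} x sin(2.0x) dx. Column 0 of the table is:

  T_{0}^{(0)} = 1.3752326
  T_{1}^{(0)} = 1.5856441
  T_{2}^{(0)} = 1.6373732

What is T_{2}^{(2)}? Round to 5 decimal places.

Richardson extrapolation on the trapezoidal column (denominator 4−1=3):
T_{1}^{(1)} = (4·1.5856441 − 1.3752326) / 3 = 1.6557813
T_{2}^{(1)} = (4·1.6373732 − 1.5856441) / 3 = 1.6546162
T_{2}^{(2)} = 1.6546162 + (1.6546162 − 1.6557813)/15 = 1.6545385

1.65454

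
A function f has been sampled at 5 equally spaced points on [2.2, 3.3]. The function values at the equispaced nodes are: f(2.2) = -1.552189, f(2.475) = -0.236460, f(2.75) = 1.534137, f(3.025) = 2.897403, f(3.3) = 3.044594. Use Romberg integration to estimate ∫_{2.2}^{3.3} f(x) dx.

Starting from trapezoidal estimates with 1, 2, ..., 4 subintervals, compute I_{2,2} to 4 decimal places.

I_{0,0} (trapezoid, 1 panel, h=1.1000): 0.820823
I_{1,0} (trapezoid, 2 panels, h=0.5500): 1.254187
I_{2,0} (trapezoid, 4 panels, h=0.2750): 1.358853
I_{1,1} = 1.254187 + (1.254187 − 0.820823)/3 = 1.398642
I_{2,1} = 1.358853 + (1.358853 − 1.254187)/3 = 1.393742
I_{2,2} = 1.393742 + (1.393742 − 1.398642)/15 = 1.393415

1.3934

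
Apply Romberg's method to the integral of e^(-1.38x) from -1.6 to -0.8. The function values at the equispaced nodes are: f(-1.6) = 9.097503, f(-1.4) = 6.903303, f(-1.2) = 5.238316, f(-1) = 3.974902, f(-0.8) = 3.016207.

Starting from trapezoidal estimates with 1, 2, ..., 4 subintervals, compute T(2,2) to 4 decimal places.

T(0,0) (trapezoid, 1 panel, h=0.8000): 4.845484
T(1,0) (trapezoid, 2 panels, h=0.4000): 4.518068
T(2,0) (trapezoid, 4 panels, h=0.2000): 4.434675
T(1,1) = 4.518068 + (4.518068 − 4.845484)/3 = 4.408929
T(2,1) = 4.434675 + (4.434675 − 4.518068)/3 = 4.406877
T(2,2) = 4.406877 + (4.406877 − 4.408929)/15 = 4.406740

4.4067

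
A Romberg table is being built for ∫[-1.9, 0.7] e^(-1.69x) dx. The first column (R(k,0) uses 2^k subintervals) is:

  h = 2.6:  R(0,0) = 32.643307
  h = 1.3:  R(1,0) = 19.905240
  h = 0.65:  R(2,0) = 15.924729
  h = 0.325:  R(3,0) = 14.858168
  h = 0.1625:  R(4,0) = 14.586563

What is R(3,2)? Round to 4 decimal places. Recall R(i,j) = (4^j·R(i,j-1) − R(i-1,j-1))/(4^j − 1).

14.4963

Richardson extrapolation on the trapezoidal column (denominator 4−1=3):
R(2,1) = 15.924729 + (15.924729 − 19.905240)/3 = 14.597892
R(3,1) = 14.858168 + (14.858168 − 15.924729)/3 = 14.502648
R(3,2) = 14.502648 + (14.502648 − 14.597892)/15 = 14.496298
(Column j=1 coincides with Simpson's rule on the same nodes.)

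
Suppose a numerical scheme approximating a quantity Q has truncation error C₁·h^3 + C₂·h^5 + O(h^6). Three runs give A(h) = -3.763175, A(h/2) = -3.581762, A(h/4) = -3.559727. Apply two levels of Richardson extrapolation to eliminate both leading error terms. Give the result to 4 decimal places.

-3.5566

First eliminate the h^3 term (factor 2^3 = 8):
  B₁ = (8·(-3.581762) − (-3.763175))/7 = -3.555846
  B₂ = (8·(-3.559727) − (-3.581762))/7 = -3.556579
Then eliminate the h^5 term (factor 2^5 = 32):
  (32·(-3.556579) − (-3.555846))/31 = -3.556603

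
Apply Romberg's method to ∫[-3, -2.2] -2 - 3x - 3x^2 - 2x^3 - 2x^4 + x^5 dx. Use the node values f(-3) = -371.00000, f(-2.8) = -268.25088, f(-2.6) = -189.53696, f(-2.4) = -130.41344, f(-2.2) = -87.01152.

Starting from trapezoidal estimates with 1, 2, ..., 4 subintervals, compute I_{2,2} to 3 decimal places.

I_{0,0} (trapezoid, 1 panel, h=0.8000): -183.20461
I_{1,0} (trapezoid, 2 panels, h=0.4000): -167.41709
I_{2,0} (trapezoid, 4 panels, h=0.2000): -163.44141
I_{1,1} = -167.41709 + (-167.41709 − (-183.20461))/3 = -162.15458
I_{2,1} = -163.44141 + (-163.44141 − (-167.41709))/3 = -162.11618
I_{2,2} = -162.11618 + (-162.11618 − (-162.15458))/15 = -162.11362

-162.114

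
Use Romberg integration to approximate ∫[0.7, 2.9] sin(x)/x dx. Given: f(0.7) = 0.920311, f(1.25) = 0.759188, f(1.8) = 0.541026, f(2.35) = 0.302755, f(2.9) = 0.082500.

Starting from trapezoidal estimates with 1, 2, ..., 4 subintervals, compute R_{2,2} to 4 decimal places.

R_{0,0} (trapezoid, 1 panel, h=2.2000): 1.103092
R_{1,0} (trapezoid, 2 panels, h=1.1000): 1.146675
R_{2,0} (trapezoid, 4 panels, h=0.5500): 1.157406
R_{1,1} = 1.146675 + (1.146675 − 1.103092)/3 = 1.161203
R_{2,1} = 1.157406 + (1.157406 − 1.146675)/3 = 1.160983
R_{2,2} = 1.160983 + (1.160983 − 1.161203)/15 = 1.160968

1.1610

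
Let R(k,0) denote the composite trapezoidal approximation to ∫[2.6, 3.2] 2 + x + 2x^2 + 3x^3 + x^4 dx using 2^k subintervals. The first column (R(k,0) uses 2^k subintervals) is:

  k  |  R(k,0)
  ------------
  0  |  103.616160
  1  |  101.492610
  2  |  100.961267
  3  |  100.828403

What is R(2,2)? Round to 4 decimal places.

100.7841

R(1,1) = 101.492610 + (101.492610 − 103.616160)/3 = 100.784760
R(2,1) = (4·100.961267 − 101.492610) / 3 = 100.784153
R(2,2) = (16·100.784153 − 100.784760) / 15 = 100.784113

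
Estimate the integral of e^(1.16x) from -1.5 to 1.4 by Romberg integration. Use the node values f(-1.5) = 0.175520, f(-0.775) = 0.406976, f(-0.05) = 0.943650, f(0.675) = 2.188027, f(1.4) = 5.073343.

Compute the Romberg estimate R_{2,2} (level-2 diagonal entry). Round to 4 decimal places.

4.2245

R_{0,0} (trapezoid, 1 panel, h=2.9000): 7.610851
R_{1,0} (trapezoid, 2 panels, h=1.4500): 5.173718
R_{2,0} (trapezoid, 4 panels, h=0.7250): 4.468236
R_{1,1} = 5.173718 + (5.173718 − 7.610851)/3 = 4.361340
R_{2,1} = 4.468236 + (4.468236 − 5.173718)/3 = 4.233075
R_{2,2} = 4.233075 + (4.233075 − 4.361340)/15 = 4.224524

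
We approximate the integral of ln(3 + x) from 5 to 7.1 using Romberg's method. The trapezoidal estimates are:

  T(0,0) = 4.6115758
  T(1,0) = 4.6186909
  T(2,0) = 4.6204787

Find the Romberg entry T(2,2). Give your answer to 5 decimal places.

4.62108

Richardson extrapolation on the trapezoidal column (denominator 4−1=3):
T(1,1) = 4.6186909 + (4.6186909 − 4.6115758)/3 = 4.6210626
T(2,1) = 4.6204787 + (4.6204787 − 4.6186909)/3 = 4.6210746
T(2,2) = 4.6210746 + (4.6210746 − 4.6210626)/15 = 4.6210754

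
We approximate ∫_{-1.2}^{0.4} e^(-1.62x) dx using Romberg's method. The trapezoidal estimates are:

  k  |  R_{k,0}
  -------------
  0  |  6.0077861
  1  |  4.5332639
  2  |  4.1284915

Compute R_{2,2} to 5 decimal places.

3.99035

Richardson extrapolation on the trapezoidal column (denominator 4−1=3):
R_{1,1} = 4.5332639 + (4.5332639 − 6.0077861)/3 = 4.0417565
R_{2,1} = (4·4.1284915 − 4.5332639) / 3 = 3.9935674
R_{2,2} = 3.9935674 + (3.9935674 − 4.0417565)/15 = 3.9903548
(Column j=1 coincides with Simpson's rule on the same nodes.)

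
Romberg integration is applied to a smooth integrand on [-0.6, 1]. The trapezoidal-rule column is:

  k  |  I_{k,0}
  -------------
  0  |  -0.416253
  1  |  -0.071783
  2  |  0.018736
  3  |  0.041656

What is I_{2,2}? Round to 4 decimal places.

Richardson extrapolation on the trapezoidal column (denominator 4−1=3):
I_{1,1} = (4·(-0.071783) − (-0.416253)) / 3 = 0.043040
I_{2,1} = 0.018736 + (0.018736 − (-0.071783))/3 = 0.048909
I_{2,2} = 0.048909 + (0.048909 − 0.043040)/15 = 0.049300

0.0493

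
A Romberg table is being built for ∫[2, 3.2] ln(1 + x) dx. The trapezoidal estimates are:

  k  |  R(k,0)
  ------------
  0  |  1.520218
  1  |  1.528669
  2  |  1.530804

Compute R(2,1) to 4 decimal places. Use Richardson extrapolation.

1.5315

Richardson extrapolation on the trapezoidal column (denominator 4−1=3):
R(2,1) = 1.530804 + (1.530804 − 1.528669)/3 = 1.531516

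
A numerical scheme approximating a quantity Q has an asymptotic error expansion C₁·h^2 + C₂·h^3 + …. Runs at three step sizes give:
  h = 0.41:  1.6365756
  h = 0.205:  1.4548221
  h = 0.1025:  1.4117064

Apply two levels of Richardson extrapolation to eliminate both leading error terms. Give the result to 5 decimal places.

1.39778

First eliminate the h^2 term (factor 2^2 = 4):
  B₁ = (4·1.4548221 − 1.6365756)/3 = 1.3942376
  B₂ = (4·1.4117064 − 1.4548221)/3 = 1.3973345
Then eliminate the h^3 term (factor 2^3 = 8):
  (8·1.3973345 − 1.3942376)/7 = 1.3977769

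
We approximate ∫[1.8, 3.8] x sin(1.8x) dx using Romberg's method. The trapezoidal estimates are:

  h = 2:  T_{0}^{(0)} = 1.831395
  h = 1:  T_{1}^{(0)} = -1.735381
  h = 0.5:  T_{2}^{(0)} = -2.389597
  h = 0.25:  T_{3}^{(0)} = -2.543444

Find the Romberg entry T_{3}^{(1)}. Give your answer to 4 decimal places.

T_{3}^{(1)} = -2.543444 + (-2.543444 − (-2.389597))/3 = -2.594726
(Column j=1 coincides with Simpson's rule on the same nodes.)

-2.5947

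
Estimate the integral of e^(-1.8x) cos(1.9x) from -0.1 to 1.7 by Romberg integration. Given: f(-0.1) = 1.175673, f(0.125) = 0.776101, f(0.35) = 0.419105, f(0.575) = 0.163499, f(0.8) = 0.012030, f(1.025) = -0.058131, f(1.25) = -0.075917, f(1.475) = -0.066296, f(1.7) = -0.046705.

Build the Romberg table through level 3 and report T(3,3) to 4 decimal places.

0.3828

T(0,0) (trapezoid, 1 panel, h=1.8000): 1.016071
T(1,0) (trapezoid, 2 panels, h=0.9000): 0.518863
T(2,0) (trapezoid, 4 panels, h=0.4500): 0.413866
T(3,0) (trapezoid, 8 panels, h=0.2250): 0.390347
T(1,1) = 0.518863 + (0.518863 − 1.016071)/3 = 0.353127
T(2,1) = 0.413866 + (0.413866 − 0.518863)/3 = 0.378867
T(3,1) = 0.390347 + (0.390347 − 0.413866)/3 = 0.382507
T(2,2) = 0.378867 + (0.378867 − 0.353127)/15 = 0.380583
T(3,2) = 0.382507 + (0.382507 − 0.378867)/15 = 0.382750
T(3,3) = 0.382750 + (0.382750 − 0.380583)/63 = 0.382784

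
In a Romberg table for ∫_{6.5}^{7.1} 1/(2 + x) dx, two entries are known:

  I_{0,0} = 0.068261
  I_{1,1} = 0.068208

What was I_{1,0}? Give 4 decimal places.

From I_{1,1} = (4·I_{1,0} − I_{0,0})/3, solve for I_{1,0}:
4·I_{1,0} = 3·0.068208 + 0.068261 = 0.272885
I_{1,0} = 0.068221

0.0682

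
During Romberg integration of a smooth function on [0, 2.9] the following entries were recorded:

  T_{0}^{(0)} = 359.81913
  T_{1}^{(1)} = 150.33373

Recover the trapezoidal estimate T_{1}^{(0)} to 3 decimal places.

202.705

From T_{1}^{(1)} = (4·T_{1}^{(0)} − T_{0}^{(0)})/3, solve for T_{1}^{(0)}:
4·T_{1}^{(0)} = 3·150.33373 + 359.81913 = 810.82032
T_{1}^{(0)} = 202.70508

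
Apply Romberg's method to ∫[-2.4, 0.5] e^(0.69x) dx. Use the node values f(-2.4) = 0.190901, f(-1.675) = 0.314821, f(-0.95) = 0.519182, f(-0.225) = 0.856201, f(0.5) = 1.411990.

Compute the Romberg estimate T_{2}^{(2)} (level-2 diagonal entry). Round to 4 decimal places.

T_{0}^{(0)} (trapezoid, 1 panel, h=2.9000): 2.324192
T_{1}^{(0)} (trapezoid, 2 panels, h=1.4500): 1.914910
T_{2}^{(0)} (trapezoid, 4 panels, h=0.7250): 1.806446
T_{1}^{(1)} = 1.914910 + (1.914910 − 2.324192)/3 = 1.778483
T_{2}^{(1)} = 1.806446 + (1.806446 − 1.914910)/3 = 1.770291
T_{2}^{(2)} = 1.770291 + (1.770291 − 1.778483)/15 = 1.769745

1.7697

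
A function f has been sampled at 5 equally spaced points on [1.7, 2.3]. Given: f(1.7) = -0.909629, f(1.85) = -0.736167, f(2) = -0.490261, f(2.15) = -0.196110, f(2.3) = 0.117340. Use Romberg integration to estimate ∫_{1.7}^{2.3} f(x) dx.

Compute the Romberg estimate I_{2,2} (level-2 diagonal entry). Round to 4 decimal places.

I_{0,0} (trapezoid, 1 panel, h=0.6000): -0.237687
I_{1,0} (trapezoid, 2 panels, h=0.3000): -0.265922
I_{2,0} (trapezoid, 4 panels, h=0.1500): -0.272802
I_{1,1} = -0.265922 + (-0.265922 − (-0.237687))/3 = -0.275334
I_{2,1} = -0.272802 + (-0.272802 − (-0.265922))/3 = -0.275095
I_{2,2} = -0.275095 + (-0.275095 − (-0.275334))/15 = -0.275079

-0.2751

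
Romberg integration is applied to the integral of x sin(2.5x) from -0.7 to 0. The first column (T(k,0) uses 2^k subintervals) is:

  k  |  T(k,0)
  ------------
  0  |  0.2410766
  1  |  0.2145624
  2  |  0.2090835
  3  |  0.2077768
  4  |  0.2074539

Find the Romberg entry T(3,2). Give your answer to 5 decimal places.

0.20735

T(2,1) = 0.2090835 + (0.2090835 − 0.2145624)/3 = 0.2072572
T(3,1) = 0.2077768 + (0.2077768 − 0.2090835)/3 = 0.2073412
T(3,2) = 0.2073412 + (0.2073412 − 0.2072572)/15 = 0.2073468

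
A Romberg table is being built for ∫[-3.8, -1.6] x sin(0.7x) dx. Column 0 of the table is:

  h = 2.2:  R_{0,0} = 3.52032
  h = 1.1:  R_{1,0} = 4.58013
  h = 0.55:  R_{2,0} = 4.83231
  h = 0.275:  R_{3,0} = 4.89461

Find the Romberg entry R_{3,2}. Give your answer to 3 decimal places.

R_{2,1} = 4.83231 + (4.83231 − 4.58013)/3 = 4.91637
R_{3,1} = 4.89461 + (4.89461 − 4.83231)/3 = 4.91538
R_{3,2} = (16·4.91538 − 4.91637) / 15 = 4.91531
(Column j=1 coincides with Simpson's rule on the same nodes.)

4.915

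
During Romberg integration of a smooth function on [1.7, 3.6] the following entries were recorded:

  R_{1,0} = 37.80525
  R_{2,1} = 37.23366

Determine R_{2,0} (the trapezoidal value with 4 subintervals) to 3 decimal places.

37.377

From R_{2,1} = (4·R_{2,0} − R_{1,0})/3, solve for R_{2,0}:
4·R_{2,0} = 3·37.23366 + 37.80525 = 149.50623
R_{2,0} = 37.37656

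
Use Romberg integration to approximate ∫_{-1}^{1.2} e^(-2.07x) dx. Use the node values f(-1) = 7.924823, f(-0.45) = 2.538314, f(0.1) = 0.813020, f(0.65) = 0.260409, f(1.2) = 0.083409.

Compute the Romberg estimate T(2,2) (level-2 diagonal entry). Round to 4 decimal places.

T(0,0) (trapezoid, 1 panel, h=2.2000): 8.809055
T(1,0) (trapezoid, 2 panels, h=1.1000): 5.298850
T(2,0) (trapezoid, 4 panels, h=0.5500): 4.188722
T(1,1) = 5.298850 + (5.298850 − 8.809055)/3 = 4.128782
T(2,1) = 4.188722 + (4.188722 − 5.298850)/3 = 3.818679
T(2,2) = 3.818679 + (3.818679 − 4.128782)/15 = 3.798005

3.7980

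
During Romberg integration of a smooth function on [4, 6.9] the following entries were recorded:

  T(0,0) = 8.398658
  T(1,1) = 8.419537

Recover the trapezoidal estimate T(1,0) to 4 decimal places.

8.4143

From T(1,1) = (4·T(1,0) − T(0,0))/3, solve for T(1,0):
4·T(1,0) = 3·8.419537 + 8.398658 = 33.657269
T(1,0) = 8.414317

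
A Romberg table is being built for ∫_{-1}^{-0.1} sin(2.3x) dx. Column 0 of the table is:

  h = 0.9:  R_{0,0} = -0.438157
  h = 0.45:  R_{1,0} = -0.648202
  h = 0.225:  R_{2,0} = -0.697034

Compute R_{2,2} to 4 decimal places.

R_{1,1} = (4·(-0.648202) − (-0.438157)) / 3 = -0.718217
R_{2,1} = (4·(-0.697034) − (-0.648202)) / 3 = -0.713311
R_{2,2} = -0.713311 + (-0.713311 − (-0.718217))/15 = -0.712984

-0.7130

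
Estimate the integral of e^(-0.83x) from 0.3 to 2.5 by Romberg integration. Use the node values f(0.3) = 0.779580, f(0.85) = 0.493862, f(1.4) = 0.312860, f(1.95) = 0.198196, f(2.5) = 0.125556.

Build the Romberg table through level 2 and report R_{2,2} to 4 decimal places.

R_{0,0} (trapezoid, 1 panel, h=2.2000): 0.995650
R_{1,0} (trapezoid, 2 panels, h=1.1000): 0.841971
R_{2,0} (trapezoid, 4 panels, h=0.5500): 0.801617
R_{1,1} = 0.841971 + (0.841971 − 0.995650)/3 = 0.790745
R_{2,1} = 0.801617 + (0.801617 − 0.841971)/3 = 0.788166
R_{2,2} = 0.788166 + (0.788166 − 0.790745)/15 = 0.787994

0.7880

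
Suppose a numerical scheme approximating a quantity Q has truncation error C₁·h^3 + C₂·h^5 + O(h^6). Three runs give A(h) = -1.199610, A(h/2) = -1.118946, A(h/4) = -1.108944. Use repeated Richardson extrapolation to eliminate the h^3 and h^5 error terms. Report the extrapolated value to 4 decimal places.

First eliminate the h^3 term (factor 2^3 = 8):
  B₁ = (8·(-1.118946) − (-1.199610))/7 = -1.107423
  B₂ = (8·(-1.108944) − (-1.118946))/7 = -1.107515
Then eliminate the h^5 term (factor 2^5 = 32):
  (32·(-1.107515) − (-1.107423))/31 = -1.107518

-1.1075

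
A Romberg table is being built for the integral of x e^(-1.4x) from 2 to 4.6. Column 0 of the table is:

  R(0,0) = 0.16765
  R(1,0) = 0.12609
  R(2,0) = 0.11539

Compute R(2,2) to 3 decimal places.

0.112

R(1,1) = 0.12609 + (0.12609 − 0.16765)/3 = 0.11224
R(2,1) = (4·0.11539 − 0.12609) / 3 = 0.11182
R(2,2) = 0.11182 + (0.11182 − 0.11224)/15 = 0.11179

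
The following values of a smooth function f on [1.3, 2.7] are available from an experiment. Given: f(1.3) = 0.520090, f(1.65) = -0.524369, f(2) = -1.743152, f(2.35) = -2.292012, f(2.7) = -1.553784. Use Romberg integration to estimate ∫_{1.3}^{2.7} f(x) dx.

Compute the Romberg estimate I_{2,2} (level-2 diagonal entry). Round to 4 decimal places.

I_{0,0} (trapezoid, 1 panel, h=1.4000): -0.723586
I_{1,0} (trapezoid, 2 panels, h=0.7000): -1.581999
I_{2,0} (trapezoid, 4 panels, h=0.3500): -1.776733
I_{1,1} = -1.581999 + (-1.581999 − (-0.723586))/3 = -1.868137
I_{2,1} = -1.776733 + (-1.776733 − (-1.581999))/3 = -1.841644
I_{2,2} = -1.841644 + (-1.841644 − (-1.868137))/15 = -1.839878

-1.8399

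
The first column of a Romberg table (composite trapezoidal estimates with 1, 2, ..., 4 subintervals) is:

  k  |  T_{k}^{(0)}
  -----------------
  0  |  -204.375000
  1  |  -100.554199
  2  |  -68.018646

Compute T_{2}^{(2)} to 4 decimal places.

Richardson extrapolation on the trapezoidal column (denominator 4−1=3):
T_{1}^{(1)} = -100.554199 + (-100.554199 − (-204.375000))/3 = -65.947265
T_{2}^{(1)} = (4·(-68.018646) − (-100.554199)) / 3 = -57.173462
T_{2}^{(2)} = -57.173462 + (-57.173462 − (-65.947265))/15 = -56.588542

-56.5885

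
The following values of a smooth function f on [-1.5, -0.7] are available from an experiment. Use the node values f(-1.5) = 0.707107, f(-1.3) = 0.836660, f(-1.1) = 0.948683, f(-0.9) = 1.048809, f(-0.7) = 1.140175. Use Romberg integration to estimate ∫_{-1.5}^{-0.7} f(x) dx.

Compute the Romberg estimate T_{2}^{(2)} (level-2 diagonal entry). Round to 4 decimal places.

T_{0}^{(0)} (trapezoid, 1 panel, h=0.8000): 0.738913
T_{1}^{(0)} (trapezoid, 2 panels, h=0.4000): 0.748930
T_{2}^{(0)} (trapezoid, 4 panels, h=0.2000): 0.751559
T_{1}^{(1)} = 0.748930 + (0.748930 − 0.738913)/3 = 0.752269
T_{2}^{(1)} = 0.751559 + (0.751559 − 0.748930)/3 = 0.752435
T_{2}^{(2)} = 0.752435 + (0.752435 − 0.752269)/15 = 0.752446

0.7524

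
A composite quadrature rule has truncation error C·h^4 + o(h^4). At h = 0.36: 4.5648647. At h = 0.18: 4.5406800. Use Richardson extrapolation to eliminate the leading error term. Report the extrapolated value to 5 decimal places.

4.53907

The leading error scales as h^4; refining by a factor of 2 reduces it by 2^4 = 16.
Extrapolated value = (16·A(h/2) − A(h)) / (16 − 1)
= (16·4.5406800 − 4.5648647) / 15
= 68.0860153 / 15 = 4.5390677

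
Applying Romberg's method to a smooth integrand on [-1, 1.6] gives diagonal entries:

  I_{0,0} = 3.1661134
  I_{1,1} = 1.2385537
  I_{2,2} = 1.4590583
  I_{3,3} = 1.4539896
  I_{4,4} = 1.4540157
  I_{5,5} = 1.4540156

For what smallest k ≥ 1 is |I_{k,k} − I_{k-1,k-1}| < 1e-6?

|I_{1,1} − I_{0,0}| = 1.9275597 ≥ 1e-6
|I_{2,2} − I_{1,1}| = 0.2205046 ≥ 1e-6
|I_{3,3} − I_{2,2}| = 0.0050687 ≥ 1e-6
|I_{4,4} − I_{3,3}| = 0.0000261 ≥ 1e-6
|I_{5,5} − I_{4,4}| = 0.0000001 < 1e-6

k = 5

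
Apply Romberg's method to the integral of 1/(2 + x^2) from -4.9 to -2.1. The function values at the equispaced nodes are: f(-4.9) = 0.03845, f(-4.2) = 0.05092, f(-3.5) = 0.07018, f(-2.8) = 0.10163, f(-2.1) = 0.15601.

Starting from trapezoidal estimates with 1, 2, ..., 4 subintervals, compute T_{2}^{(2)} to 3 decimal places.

T_{0}^{(0)} (trapezoid, 1 panel, h=2.8000): 0.27224
T_{1}^{(0)} (trapezoid, 2 panels, h=1.4000): 0.23437
T_{2}^{(0)} (trapezoid, 4 panels, h=0.7000): 0.22397
T_{1}^{(1)} = 0.23437 + (0.23437 − 0.27224)/3 = 0.22175
T_{2}^{(1)} = 0.22397 + (0.22397 − 0.23437)/3 = 0.22050
T_{2}^{(2)} = 0.22050 + (0.22050 − 0.22175)/15 = 0.22042

0.220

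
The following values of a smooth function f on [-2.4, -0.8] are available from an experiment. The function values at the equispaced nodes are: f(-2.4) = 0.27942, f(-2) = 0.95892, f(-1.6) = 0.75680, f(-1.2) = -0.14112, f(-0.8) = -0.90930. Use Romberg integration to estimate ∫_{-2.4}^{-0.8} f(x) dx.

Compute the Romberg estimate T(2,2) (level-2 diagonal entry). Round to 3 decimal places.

0.548

T(0,0) (trapezoid, 1 panel, h=1.6000): -0.50390
T(1,0) (trapezoid, 2 panels, h=0.8000): 0.35349
T(2,0) (trapezoid, 4 panels, h=0.4000): 0.50386
T(1,1) = 0.35349 + (0.35349 − (-0.50390))/3 = 0.63929
T(2,1) = 0.50386 + (0.50386 − 0.35349)/3 = 0.55398
T(2,2) = 0.55398 + (0.55398 − 0.63929)/15 = 0.54829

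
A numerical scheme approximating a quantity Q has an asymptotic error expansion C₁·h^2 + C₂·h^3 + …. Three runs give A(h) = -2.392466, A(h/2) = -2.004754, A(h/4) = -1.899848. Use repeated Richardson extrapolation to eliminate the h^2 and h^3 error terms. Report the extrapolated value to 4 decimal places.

First eliminate the h^2 term (factor 2^2 = 4):
  B₁ = (4·(-2.004754) − (-2.392466))/3 = -1.875517
  B₂ = (4·(-1.899848) − (-2.004754))/3 = -1.864879
Then eliminate the h^3 term (factor 2^3 = 8):
  (8·(-1.864879) − (-1.875517))/7 = -1.863359

-1.8634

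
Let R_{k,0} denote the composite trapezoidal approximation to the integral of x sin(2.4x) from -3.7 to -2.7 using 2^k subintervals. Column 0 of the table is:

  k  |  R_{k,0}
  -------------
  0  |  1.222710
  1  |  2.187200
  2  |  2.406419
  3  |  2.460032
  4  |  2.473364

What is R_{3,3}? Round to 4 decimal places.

R_{1,1} = 2.187200 + (2.187200 − 1.222710)/3 = 2.508697
R_{2,1} = 2.406419 + (2.406419 − 2.187200)/3 = 2.479492
R_{3,1} = (4·2.460032 − 2.406419) / 3 = 2.477903
R_{2,2} = 2.479492 + (2.479492 − 2.508697)/15 = 2.477545
R_{3,2} = (16·2.477903 − 2.479492) / 15 = 2.477797
R_{3,3} = (64·2.477797 − 2.477545) / 63 = 2.477801

2.4778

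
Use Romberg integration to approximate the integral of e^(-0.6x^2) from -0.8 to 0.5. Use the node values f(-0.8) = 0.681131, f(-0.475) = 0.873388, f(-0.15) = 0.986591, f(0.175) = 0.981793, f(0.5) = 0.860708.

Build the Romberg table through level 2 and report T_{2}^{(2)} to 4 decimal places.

T_{0}^{(0)} (trapezoid, 1 panel, h=1.3000): 1.002195
T_{1}^{(0)} (trapezoid, 2 panels, h=0.6500): 1.142382
T_{2}^{(0)} (trapezoid, 4 panels, h=0.3250): 1.174125
T_{1}^{(1)} = 1.142382 + (1.142382 − 1.002195)/3 = 1.189111
T_{2}^{(1)} = 1.174125 + (1.174125 − 1.142382)/3 = 1.184706
T_{2}^{(2)} = 1.184706 + (1.184706 − 1.189111)/15 = 1.184412

1.1844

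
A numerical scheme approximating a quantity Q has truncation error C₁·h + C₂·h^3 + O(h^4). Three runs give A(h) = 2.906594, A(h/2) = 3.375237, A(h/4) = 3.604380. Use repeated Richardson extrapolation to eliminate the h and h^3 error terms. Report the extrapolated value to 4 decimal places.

3.8320

First eliminate the h term (factor 2^1 = 2):
  B₁ = (2·3.375237 − 2.906594)/1 = 3.843880
  B₂ = (2·3.604380 − 3.375237)/1 = 3.833523
Then eliminate the h^3 term (factor 2^3 = 8):
  (8·3.833523 − 3.843880)/7 = 3.832043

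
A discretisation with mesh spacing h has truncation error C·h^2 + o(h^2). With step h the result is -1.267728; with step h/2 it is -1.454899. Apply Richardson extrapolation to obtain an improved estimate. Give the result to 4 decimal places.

The leading error scales as h^2; refining by a factor of 2 reduces it by 2^2 = 4.
Extrapolated value = (4·A(h/2) − A(h)) / (4 − 1)
= (4·(-1.454899) − (-1.267728)) / 3
= -4.551868 / 3 = -1.517289

-1.5173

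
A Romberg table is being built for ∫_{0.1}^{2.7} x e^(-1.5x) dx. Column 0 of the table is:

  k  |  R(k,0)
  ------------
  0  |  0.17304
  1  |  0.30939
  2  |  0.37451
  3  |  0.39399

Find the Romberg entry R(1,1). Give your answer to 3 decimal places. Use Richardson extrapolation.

Richardson extrapolation on the trapezoidal column (denominator 4−1=3):
R(1,1) = 0.30939 + (0.30939 − 0.17304)/3 = 0.35484

0.355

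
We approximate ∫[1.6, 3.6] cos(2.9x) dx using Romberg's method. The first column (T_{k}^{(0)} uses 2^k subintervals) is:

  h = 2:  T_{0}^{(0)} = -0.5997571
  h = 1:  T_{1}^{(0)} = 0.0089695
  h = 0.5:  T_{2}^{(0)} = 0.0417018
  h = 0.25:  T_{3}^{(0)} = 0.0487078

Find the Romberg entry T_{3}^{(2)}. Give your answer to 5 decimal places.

0.05094

T_{2}^{(1)} = 0.0417018 + (0.0417018 − 0.0089695)/3 = 0.0526126
T_{3}^{(1)} = (4·0.0487078 − 0.0417018) / 3 = 0.0510431
T_{3}^{(2)} = (16·0.0510431 − 0.0526126) / 15 = 0.0509385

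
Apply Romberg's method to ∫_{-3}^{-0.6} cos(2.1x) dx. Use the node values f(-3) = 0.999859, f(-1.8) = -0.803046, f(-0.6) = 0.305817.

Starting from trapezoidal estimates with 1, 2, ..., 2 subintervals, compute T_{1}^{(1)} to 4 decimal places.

-0.7626

T_{0}^{(0)} (trapezoid, 1 panel, h=2.4000): 1.566811
T_{1}^{(0)} (trapezoid, 2 panels, h=1.2000): -0.180250
T_{1}^{(1)} = -0.180250 + (-0.180250 − 1.566811)/3 = -0.762604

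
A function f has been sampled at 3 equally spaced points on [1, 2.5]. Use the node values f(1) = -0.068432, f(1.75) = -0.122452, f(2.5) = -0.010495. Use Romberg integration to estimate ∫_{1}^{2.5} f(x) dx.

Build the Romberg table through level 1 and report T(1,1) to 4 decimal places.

-0.1422

T(0,0) (trapezoid, 1 panel, h=1.5000): -0.059195
T(1,0) (trapezoid, 2 panels, h=0.7500): -0.121437
T(1,1) = -0.121437 + (-0.121437 − (-0.059195))/3 = -0.142184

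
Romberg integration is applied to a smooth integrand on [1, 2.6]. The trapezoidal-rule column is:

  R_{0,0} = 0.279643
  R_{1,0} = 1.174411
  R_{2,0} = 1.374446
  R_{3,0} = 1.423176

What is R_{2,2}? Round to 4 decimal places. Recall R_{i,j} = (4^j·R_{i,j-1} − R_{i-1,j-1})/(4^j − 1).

Richardson extrapolation on the trapezoidal column (denominator 4−1=3):
R_{1,1} = (4·1.174411 − 0.279643) / 3 = 1.472667
R_{2,1} = 1.374446 + (1.374446 − 1.174411)/3 = 1.441124
R_{2,2} = (16·1.441124 − 1.472667) / 15 = 1.439021

1.4390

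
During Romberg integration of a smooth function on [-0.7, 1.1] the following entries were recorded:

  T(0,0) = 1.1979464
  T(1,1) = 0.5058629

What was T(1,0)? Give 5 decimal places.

From T(1,1) = (4·T(1,0) − T(0,0))/3, solve for T(1,0):
4·T(1,0) = 3·0.5058629 + 1.1979464 = 2.7155351
T(1,0) = 0.6788838

0.67888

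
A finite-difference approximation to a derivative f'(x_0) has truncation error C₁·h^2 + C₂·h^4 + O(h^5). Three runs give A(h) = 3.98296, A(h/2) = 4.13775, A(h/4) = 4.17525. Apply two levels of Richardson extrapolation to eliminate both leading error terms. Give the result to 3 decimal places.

4.188

First eliminate the h^2 term (factor 2^2 = 4):
  B₁ = (4·4.13775 − 3.98296)/3 = 4.18935
  B₂ = (4·4.17525 − 4.13775)/3 = 4.18775
Then eliminate the h^4 term (factor 2^4 = 16):
  (16·4.18775 − 4.18935)/15 = 4.18764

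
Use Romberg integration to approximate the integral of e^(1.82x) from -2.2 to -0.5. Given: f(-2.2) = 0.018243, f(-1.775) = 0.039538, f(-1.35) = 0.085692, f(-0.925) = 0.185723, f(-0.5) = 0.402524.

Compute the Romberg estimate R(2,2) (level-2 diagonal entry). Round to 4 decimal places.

0.2112

R(0,0) (trapezoid, 1 panel, h=1.7000): 0.357652
R(1,0) (trapezoid, 2 panels, h=0.8500): 0.251664
R(2,0) (trapezoid, 4 panels, h=0.4250): 0.221568
R(1,1) = 0.251664 + (0.251664 − 0.357652)/3 = 0.216335
R(2,1) = 0.221568 + (0.221568 − 0.251664)/3 = 0.211536
R(2,2) = 0.211536 + (0.211536 − 0.216335)/15 = 0.211216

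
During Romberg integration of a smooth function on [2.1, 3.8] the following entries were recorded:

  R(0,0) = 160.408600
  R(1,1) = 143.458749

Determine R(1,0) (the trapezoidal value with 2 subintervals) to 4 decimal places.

147.6962

From R(1,1) = (4·R(1,0) − R(0,0))/3, solve for R(1,0):
4·R(1,0) = 3·143.458749 + 160.408600 = 590.784847
R(1,0) = 147.696212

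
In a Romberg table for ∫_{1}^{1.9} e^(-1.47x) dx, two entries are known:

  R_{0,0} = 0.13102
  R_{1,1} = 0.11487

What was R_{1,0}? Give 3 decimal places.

0.119

From R_{1,1} = (4·R_{1,0} − R_{0,0})/3, solve for R_{1,0}:
4·R_{1,0} = 3·0.11487 + 0.13102 = 0.47563
R_{1,0} = 0.11891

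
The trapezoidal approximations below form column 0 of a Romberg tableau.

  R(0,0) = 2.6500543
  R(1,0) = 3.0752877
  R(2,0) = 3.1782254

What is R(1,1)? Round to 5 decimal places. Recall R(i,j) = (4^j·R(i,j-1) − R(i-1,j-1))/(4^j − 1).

3.21703

Richardson extrapolation on the trapezoidal column (denominator 4−1=3):
R(1,1) = (4·3.0752877 − 2.6500543) / 3 = 3.2170322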